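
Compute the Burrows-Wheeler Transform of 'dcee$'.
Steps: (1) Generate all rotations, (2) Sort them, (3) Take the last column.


Rotations (sorted):
  0: $dcee -> last char: e
  1: cee$d -> last char: d
  2: dcee$ -> last char: $
  3: e$dce -> last char: e
  4: ee$dc -> last char: c


BWT = ed$ec


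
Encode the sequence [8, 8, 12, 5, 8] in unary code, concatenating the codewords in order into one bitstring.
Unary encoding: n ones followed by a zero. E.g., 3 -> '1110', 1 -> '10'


Encode each number as n ones followed by a terminating 0:
  8 -> 111111110 (9 bits)
  8 -> 111111110 (9 bits)
  12 -> 1111111111110 (13 bits)
  5 -> 111110 (6 bits)
  8 -> 111111110 (9 bits)
Total length = 9 + 9 + 13 + 6 + 9 = 46 bits.

Unary([8, 8, 12, 5, 8]) = 1111111101111111101111111111110111110111111110 (46 bits)


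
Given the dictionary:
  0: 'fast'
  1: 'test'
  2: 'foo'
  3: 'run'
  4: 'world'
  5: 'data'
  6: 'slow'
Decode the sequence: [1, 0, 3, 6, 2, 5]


Look up each index in the dictionary:
  1 -> 'test'
  0 -> 'fast'
  3 -> 'run'
  6 -> 'slow'
  2 -> 'foo'
  5 -> 'data'

Decoded: "test fast run slow foo data"


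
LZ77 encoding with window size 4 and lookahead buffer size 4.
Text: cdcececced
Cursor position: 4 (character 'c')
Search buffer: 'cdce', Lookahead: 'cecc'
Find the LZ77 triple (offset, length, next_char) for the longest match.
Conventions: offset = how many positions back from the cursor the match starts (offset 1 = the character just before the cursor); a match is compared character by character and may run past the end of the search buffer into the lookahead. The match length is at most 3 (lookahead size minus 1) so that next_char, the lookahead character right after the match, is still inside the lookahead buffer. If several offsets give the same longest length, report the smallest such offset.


Try each offset into the search buffer:
  offset=1 (pos 3, char 'e'): match length 0
  offset=2 (pos 2, char 'c'): match length 3
  offset=3 (pos 1, char 'd'): match length 0
  offset=4 (pos 0, char 'c'): match length 1
Longest match has length 3 at offset 2.
next_char = character at position 4 + 3 = 7 -> 'c'

Best match: offset=2, length=3 (matching 'cec' starting at position 2)
LZ77 triple: (2, 3, 'c')


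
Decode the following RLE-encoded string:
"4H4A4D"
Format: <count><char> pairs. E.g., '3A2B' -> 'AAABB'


Expanding each <count><char> pair:
  4H -> 'HHHH'
  4A -> 'AAAA'
  4D -> 'DDDD'

Decoded = HHHHAAAADDDD


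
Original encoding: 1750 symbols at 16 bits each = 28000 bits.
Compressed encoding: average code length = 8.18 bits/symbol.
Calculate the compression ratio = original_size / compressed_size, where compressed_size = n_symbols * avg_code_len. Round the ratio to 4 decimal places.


original_size = n_symbols * orig_bits = 1750 * 16 = 28000 bits
compressed_size = n_symbols * avg_code_len = 1750 * 8.18 = 14315.0 bits
ratio = original_size / compressed_size = 28000 / 14315.0 = 1.956

Compression ratio = 1.956


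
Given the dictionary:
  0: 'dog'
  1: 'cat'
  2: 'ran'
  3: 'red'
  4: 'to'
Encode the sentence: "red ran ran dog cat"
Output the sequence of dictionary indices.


Look up each word in the dictionary:
  'red' -> 3
  'ran' -> 2
  'ran' -> 2
  'dog' -> 0
  'cat' -> 1

Encoded: [3, 2, 2, 0, 1]


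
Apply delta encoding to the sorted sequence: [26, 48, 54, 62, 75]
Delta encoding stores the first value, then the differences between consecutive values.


First value: 26
Deltas:
  48 - 26 = 22
  54 - 48 = 6
  62 - 54 = 8
  75 - 62 = 13


Delta encoded: [26, 22, 6, 8, 13]


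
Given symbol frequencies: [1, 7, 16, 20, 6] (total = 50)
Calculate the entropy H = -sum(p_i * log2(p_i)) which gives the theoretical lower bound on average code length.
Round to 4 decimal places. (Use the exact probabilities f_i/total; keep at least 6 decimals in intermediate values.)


Per-symbol terms -p_i * log2(p_i) with p_i = f_i/50:
  p = 1/50 = 0.020000: log2(p) = -5.643856, -p*log2(p) = 0.112877
  p = 7/50 = 0.140000: log2(p) = -2.836501, -p*log2(p) = 0.397110
  p = 16/50 = 0.320000: log2(p) = -1.643856, -p*log2(p) = 0.526034
  p = 20/50 = 0.400000: log2(p) = -1.321928, -p*log2(p) = 0.528771
  p = 6/50 = 0.120000: log2(p) = -3.058894, -p*log2(p) = 0.367067
H = 0.112877 + 0.397110 + 0.526034 + 0.528771 + 0.367067 = 1.931859

H = 1.9319 bits/symbol


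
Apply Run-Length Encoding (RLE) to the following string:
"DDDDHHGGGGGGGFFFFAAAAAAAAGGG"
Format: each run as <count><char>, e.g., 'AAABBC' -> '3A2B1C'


Scanning runs left to right:
  i=0: run of 'D' x 4 -> '4D'
  i=4: run of 'H' x 2 -> '2H'
  i=6: run of 'G' x 7 -> '7G'
  i=13: run of 'F' x 4 -> '4F'
  i=17: run of 'A' x 8 -> '8A'
  i=25: run of 'G' x 3 -> '3G'

RLE = 4D2H7G4F8A3G


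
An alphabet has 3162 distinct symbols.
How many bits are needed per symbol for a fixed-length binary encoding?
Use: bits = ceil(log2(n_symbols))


log2(3162) = 11.6266
Bracket: 2^11 = 2048 < 3162 <= 2^12 = 4096
So ceil(log2(3162)) = 12

bits = ceil(log2(3162)) = ceil(11.6266) = 12 bits


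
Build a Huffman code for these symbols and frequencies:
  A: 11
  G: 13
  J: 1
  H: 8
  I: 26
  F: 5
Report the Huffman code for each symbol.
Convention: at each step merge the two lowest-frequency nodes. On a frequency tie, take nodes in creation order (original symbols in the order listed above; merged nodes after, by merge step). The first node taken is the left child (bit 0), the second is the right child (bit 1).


Huffman tree construction:
Step 1: Merge J(1) + F(5) = 6
Step 2: Merge (J+F)(6) + H(8) = 14
Step 3: Merge A(11) + G(13) = 24
Step 4: Merge ((J+F)+H)(14) + (A+G)(24) = 38
Step 5: Merge I(26) + (((J+F)+H)+(A+G))(38) = 64
Read each symbol's code off the tree from the root (left child = 0, right child = 1).

Codes:
  A: 110 (length 3)
  G: 111 (length 3)
  J: 1000 (length 4)
  H: 101 (length 3)
  I: 0 (length 1)
  F: 1001 (length 4)
Average code length: 146/64 = 2.2813 bits/symbol


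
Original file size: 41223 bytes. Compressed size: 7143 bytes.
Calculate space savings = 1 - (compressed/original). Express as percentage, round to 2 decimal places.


ratio = compressed/original = 7143/41223 = 0.173277
savings = 1 - ratio = 1 - 0.173277 = 0.826723
as a percentage: 0.826723 * 100 = 82.67%

Space savings = 1 - 7143/41223 = 82.67%


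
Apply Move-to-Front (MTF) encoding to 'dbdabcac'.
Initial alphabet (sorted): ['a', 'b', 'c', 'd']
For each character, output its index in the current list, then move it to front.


MTF encoding:
'd': index 3 in ['a', 'b', 'c', 'd'] -> ['d', 'a', 'b', 'c']
'b': index 2 in ['d', 'a', 'b', 'c'] -> ['b', 'd', 'a', 'c']
'd': index 1 in ['b', 'd', 'a', 'c'] -> ['d', 'b', 'a', 'c']
'a': index 2 in ['d', 'b', 'a', 'c'] -> ['a', 'd', 'b', 'c']
'b': index 2 in ['a', 'd', 'b', 'c'] -> ['b', 'a', 'd', 'c']
'c': index 3 in ['b', 'a', 'd', 'c'] -> ['c', 'b', 'a', 'd']
'a': index 2 in ['c', 'b', 'a', 'd'] -> ['a', 'c', 'b', 'd']
'c': index 1 in ['a', 'c', 'b', 'd'] -> ['c', 'a', 'b', 'd']


Output: [3, 2, 1, 2, 2, 3, 2, 1]


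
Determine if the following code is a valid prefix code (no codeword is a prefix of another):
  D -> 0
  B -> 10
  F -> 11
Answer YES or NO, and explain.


Checking each pair (does one codeword prefix another?):
  D='0' vs B='10': no prefix
  D='0' vs F='11': no prefix
  B='10' vs D='0': no prefix
  B='10' vs F='11': no prefix
  F='11' vs D='0': no prefix
  F='11' vs B='10': no prefix
No violation found over all pairs.

YES -- this is a valid prefix code. No codeword is a prefix of any other codeword.


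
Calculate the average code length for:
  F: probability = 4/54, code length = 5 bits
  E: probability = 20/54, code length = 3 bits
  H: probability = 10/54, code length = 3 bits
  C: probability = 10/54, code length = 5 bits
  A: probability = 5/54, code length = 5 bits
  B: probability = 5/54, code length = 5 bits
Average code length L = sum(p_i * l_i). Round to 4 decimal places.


Weighted contributions p_i * l_i:
  F: (4/54) * 5 = 20/54
  E: (20/54) * 3 = 60/54
  H: (10/54) * 3 = 30/54
  C: (10/54) * 5 = 50/54
  A: (5/54) * 5 = 25/54
  B: (5/54) * 5 = 25/54
Sum = (20 + 60 + 30 + 50 + 25 + 25)/54 = 210/54

L = 210/54 = 3.8889 bits/symbol


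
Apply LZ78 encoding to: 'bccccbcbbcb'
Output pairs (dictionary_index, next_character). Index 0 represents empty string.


LZ78 encoding steps:
Dictionary: {0: ''}
Step 1: w='' (idx 0), next='b' -> output (0, 'b'), add 'b' as idx 1
Step 2: w='' (idx 0), next='c' -> output (0, 'c'), add 'c' as idx 2
Step 3: w='c' (idx 2), next='c' -> output (2, 'c'), add 'cc' as idx 3
Step 4: w='c' (idx 2), next='b' -> output (2, 'b'), add 'cb' as idx 4
Step 5: w='cb' (idx 4), next='b' -> output (4, 'b'), add 'cbb' as idx 5
Step 6: w='cb' (idx 4), end of input -> output (4, '')


Encoded: [(0, 'b'), (0, 'c'), (2, 'c'), (2, 'b'), (4, 'b'), (4, '')]


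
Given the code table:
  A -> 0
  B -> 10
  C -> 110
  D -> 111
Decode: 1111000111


Decoding:
111 -> D
10 -> B
0 -> A
0 -> A
111 -> D


Result: DBAAD


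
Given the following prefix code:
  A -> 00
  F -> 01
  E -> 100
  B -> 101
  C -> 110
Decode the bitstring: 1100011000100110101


Decoding step by step:
Bits 110 -> C
Bits 00 -> A
Bits 110 -> C
Bits 00 -> A
Bits 100 -> E
Bits 110 -> C
Bits 101 -> B


Decoded message: CACAECB


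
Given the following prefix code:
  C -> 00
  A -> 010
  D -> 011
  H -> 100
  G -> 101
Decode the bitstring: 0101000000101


Decoding step by step:
Bits 010 -> A
Bits 100 -> H
Bits 00 -> C
Bits 00 -> C
Bits 101 -> G


Decoded message: AHCCG


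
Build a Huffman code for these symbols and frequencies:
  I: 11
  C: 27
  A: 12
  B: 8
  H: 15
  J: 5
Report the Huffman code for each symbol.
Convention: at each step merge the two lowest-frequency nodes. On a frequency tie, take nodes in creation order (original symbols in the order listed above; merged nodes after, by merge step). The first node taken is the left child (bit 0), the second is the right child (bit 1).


Huffman tree construction:
Step 1: Merge J(5) + B(8) = 13
Step 2: Merge I(11) + A(12) = 23
Step 3: Merge (J+B)(13) + H(15) = 28
Step 4: Merge (I+A)(23) + C(27) = 50
Step 5: Merge ((J+B)+H)(28) + ((I+A)+C)(50) = 78
Read each symbol's code off the tree from the root (left child = 0, right child = 1).

Codes:
  I: 100 (length 3)
  C: 11 (length 2)
  A: 101 (length 3)
  B: 001 (length 3)
  H: 01 (length 2)
  J: 000 (length 3)
Average code length: 192/78 = 2.4615 bits/symbol


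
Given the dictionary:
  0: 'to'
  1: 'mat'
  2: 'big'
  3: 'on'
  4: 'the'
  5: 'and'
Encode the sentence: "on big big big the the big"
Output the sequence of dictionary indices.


Look up each word in the dictionary:
  'on' -> 3
  'big' -> 2
  'big' -> 2
  'big' -> 2
  'the' -> 4
  'the' -> 4
  'big' -> 2

Encoded: [3, 2, 2, 2, 4, 4, 2]


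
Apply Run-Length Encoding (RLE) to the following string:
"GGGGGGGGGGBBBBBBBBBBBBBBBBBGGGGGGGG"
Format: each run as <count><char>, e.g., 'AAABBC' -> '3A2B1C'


Scanning runs left to right:
  i=0: run of 'G' x 10 -> '10G'
  i=10: run of 'B' x 17 -> '17B'
  i=27: run of 'G' x 8 -> '8G'

RLE = 10G17B8G


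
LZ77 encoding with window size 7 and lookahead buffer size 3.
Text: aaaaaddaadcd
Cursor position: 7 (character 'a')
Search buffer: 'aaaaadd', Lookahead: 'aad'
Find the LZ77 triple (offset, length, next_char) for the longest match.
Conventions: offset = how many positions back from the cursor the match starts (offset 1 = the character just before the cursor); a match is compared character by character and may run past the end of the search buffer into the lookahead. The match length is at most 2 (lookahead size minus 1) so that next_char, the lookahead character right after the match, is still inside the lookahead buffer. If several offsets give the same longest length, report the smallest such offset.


Try each offset into the search buffer:
  offset=1 (pos 6, char 'd'): match length 0
  offset=2 (pos 5, char 'd'): match length 0
  offset=3 (pos 4, char 'a'): match length 1
  offset=4 (pos 3, char 'a'): match length 2
  offset=5 (pos 2, char 'a'): match length 2
  offset=6 (pos 1, char 'a'): match length 2
  offset=7 (pos 0, char 'a'): match length 2
Longest match has length 2, found at offsets 4, 5, 6, 7; take the smallest, offset 4.
next_char = character at position 7 + 2 = 9 -> 'd'

Best match: offset=4, length=2 (matching 'aa' starting at position 3)
LZ77 triple: (4, 2, 'd')


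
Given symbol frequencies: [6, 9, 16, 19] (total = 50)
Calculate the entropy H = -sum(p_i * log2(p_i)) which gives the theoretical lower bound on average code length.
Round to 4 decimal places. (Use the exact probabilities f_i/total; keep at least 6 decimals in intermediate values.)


Per-symbol terms -p_i * log2(p_i) with p_i = f_i/50:
  p = 6/50 = 0.120000: log2(p) = -3.058894, -p*log2(p) = 0.367067
  p = 9/50 = 0.180000: log2(p) = -2.473931, -p*log2(p) = 0.445308
  p = 16/50 = 0.320000: log2(p) = -1.643856, -p*log2(p) = 0.526034
  p = 19/50 = 0.380000: log2(p) = -1.395929, -p*log2(p) = 0.530453
H = 0.367067 + 0.445308 + 0.526034 + 0.530453 = 1.868862

H = 1.8689 bits/symbol


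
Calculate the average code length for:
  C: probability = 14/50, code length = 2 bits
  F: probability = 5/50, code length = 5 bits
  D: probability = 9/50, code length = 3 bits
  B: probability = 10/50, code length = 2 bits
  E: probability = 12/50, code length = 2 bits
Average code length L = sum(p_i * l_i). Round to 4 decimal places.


Weighted contributions p_i * l_i:
  C: (14/50) * 2 = 28/50
  F: (5/50) * 5 = 25/50
  D: (9/50) * 3 = 27/50
  B: (10/50) * 2 = 20/50
  E: (12/50) * 2 = 24/50
Sum = (28 + 25 + 27 + 20 + 24)/50 = 124/50

L = 124/50 = 2.4800 bits/symbol


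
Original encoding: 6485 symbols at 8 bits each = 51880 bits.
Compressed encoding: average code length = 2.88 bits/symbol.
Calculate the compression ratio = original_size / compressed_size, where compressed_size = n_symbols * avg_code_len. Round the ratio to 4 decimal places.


original_size = n_symbols * orig_bits = 6485 * 8 = 51880 bits
compressed_size = n_symbols * avg_code_len = 6485 * 2.88 = 18676.8 bits
ratio = original_size / compressed_size = 51880 / 18676.8 = 2.7778

Compression ratio = 2.7778


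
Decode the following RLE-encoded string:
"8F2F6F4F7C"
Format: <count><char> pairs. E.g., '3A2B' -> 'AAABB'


Expanding each <count><char> pair:
  8F -> 'FFFFFFFF'
  2F -> 'FF'
  6F -> 'FFFFFF'
  4F -> 'FFFF'
  7C -> 'CCCCCCC'

Decoded = FFFFFFFFFFFFFFFFFFFFCCCCCCC


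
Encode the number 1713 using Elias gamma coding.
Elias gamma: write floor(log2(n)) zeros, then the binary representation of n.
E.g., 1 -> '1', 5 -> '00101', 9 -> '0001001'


num_bits = floor(log2(1713)) + 1 = 11
leading_zeros = num_bits - 1 = 10
binary(1713) = 11010110001

Elias gamma(1713) = '0000000000' + '11010110001' = 000000000011010110001 (21 bits)


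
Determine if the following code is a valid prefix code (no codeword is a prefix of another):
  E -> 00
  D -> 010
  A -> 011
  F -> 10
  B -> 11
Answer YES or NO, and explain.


Checking each pair (does one codeword prefix another?):
  E='00' vs D='010': no prefix
  E='00' vs A='011': no prefix
  E='00' vs F='10': no prefix
  E='00' vs B='11': no prefix
  D='010' vs E='00': no prefix
  D='010' vs A='011': no prefix
  D='010' vs F='10': no prefix
  D='010' vs B='11': no prefix
  A='011' vs E='00': no prefix
  A='011' vs D='010': no prefix
  A='011' vs F='10': no prefix
  A='011' vs B='11': no prefix
  F='10' vs E='00': no prefix
  F='10' vs D='010': no prefix
  F='10' vs A='011': no prefix
  F='10' vs B='11': no prefix
  B='11' vs E='00': no prefix
  B='11' vs D='010': no prefix
  B='11' vs A='011': no prefix
  B='11' vs F='10': no prefix
No violation found over all pairs.

YES -- this is a valid prefix code. No codeword is a prefix of any other codeword.


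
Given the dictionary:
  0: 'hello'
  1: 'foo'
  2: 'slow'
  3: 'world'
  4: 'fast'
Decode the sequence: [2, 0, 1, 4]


Look up each index in the dictionary:
  2 -> 'slow'
  0 -> 'hello'
  1 -> 'foo'
  4 -> 'fast'

Decoded: "slow hello foo fast"


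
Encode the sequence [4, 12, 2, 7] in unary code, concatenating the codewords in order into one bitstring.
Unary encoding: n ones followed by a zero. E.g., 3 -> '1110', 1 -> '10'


Encode each number as n ones followed by a terminating 0:
  4 -> 11110 (5 bits)
  12 -> 1111111111110 (13 bits)
  2 -> 110 (3 bits)
  7 -> 11111110 (8 bits)
Total length = 5 + 13 + 3 + 8 = 29 bits.

Unary([4, 12, 2, 7]) = 11110111111111111011011111110 (29 bits)


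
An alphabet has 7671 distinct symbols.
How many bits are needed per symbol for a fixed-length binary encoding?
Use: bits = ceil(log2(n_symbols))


log2(7671) = 12.9052
Bracket: 2^12 = 4096 < 7671 <= 2^13 = 8192
So ceil(log2(7671)) = 13

bits = ceil(log2(7671)) = ceil(12.9052) = 13 bits


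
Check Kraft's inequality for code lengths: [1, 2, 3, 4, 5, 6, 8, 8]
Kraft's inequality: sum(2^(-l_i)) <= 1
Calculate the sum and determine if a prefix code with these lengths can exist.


Sum = 2^(-1) + 2^(-2) + 2^(-3) + 2^(-4) + 2^(-5) + 2^(-6) + 2^(-8) + 2^(-8)
    = 0.5 + 0.25 + 0.125 + 0.0625 + 0.03125 + 0.015625 + 0.00390625 + 0.00390625
    = 254/256 = 0.9921875
Since 0.9921875 <= 1, Kraft's inequality IS satisfied.
A prefix code with these lengths CAN exist.

Kraft sum = 0.9921875. Satisfied.


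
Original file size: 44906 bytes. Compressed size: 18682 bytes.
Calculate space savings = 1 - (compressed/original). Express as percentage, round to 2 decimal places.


ratio = compressed/original = 18682/44906 = 0.416025
savings = 1 - ratio = 1 - 0.416025 = 0.583975
as a percentage: 0.583975 * 100 = 58.4%

Space savings = 1 - 18682/44906 = 58.4%


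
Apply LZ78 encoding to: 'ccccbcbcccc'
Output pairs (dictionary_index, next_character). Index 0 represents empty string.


LZ78 encoding steps:
Dictionary: {0: ''}
Step 1: w='' (idx 0), next='c' -> output (0, 'c'), add 'c' as idx 1
Step 2: w='c' (idx 1), next='c' -> output (1, 'c'), add 'cc' as idx 2
Step 3: w='c' (idx 1), next='b' -> output (1, 'b'), add 'cb' as idx 3
Step 4: w='cb' (idx 3), next='c' -> output (3, 'c'), add 'cbc' as idx 4
Step 5: w='cc' (idx 2), next='c' -> output (2, 'c'), add 'ccc' as idx 5


Encoded: [(0, 'c'), (1, 'c'), (1, 'b'), (3, 'c'), (2, 'c')]


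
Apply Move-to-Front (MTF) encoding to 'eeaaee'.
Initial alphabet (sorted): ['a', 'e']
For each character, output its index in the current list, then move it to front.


MTF encoding:
'e': index 1 in ['a', 'e'] -> ['e', 'a']
'e': index 0 in ['e', 'a'] -> ['e', 'a']
'a': index 1 in ['e', 'a'] -> ['a', 'e']
'a': index 0 in ['a', 'e'] -> ['a', 'e']
'e': index 1 in ['a', 'e'] -> ['e', 'a']
'e': index 0 in ['e', 'a'] -> ['e', 'a']


Output: [1, 0, 1, 0, 1, 0]


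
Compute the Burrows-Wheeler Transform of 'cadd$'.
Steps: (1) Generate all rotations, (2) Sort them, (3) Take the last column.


Rotations (sorted):
  0: $cadd -> last char: d
  1: add$c -> last char: c
  2: cadd$ -> last char: $
  3: d$cad -> last char: d
  4: dd$ca -> last char: a


BWT = dc$da


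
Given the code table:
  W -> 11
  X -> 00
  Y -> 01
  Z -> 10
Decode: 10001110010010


Decoding:
10 -> Z
00 -> X
11 -> W
10 -> Z
01 -> Y
00 -> X
10 -> Z


Result: ZXWZYXZ


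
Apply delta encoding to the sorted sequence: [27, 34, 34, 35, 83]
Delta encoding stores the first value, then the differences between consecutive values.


First value: 27
Deltas:
  34 - 27 = 7
  34 - 34 = 0
  35 - 34 = 1
  83 - 35 = 48


Delta encoded: [27, 7, 0, 1, 48]


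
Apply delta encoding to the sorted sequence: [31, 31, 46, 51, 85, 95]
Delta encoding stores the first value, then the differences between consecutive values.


First value: 31
Deltas:
  31 - 31 = 0
  46 - 31 = 15
  51 - 46 = 5
  85 - 51 = 34
  95 - 85 = 10


Delta encoded: [31, 0, 15, 5, 34, 10]


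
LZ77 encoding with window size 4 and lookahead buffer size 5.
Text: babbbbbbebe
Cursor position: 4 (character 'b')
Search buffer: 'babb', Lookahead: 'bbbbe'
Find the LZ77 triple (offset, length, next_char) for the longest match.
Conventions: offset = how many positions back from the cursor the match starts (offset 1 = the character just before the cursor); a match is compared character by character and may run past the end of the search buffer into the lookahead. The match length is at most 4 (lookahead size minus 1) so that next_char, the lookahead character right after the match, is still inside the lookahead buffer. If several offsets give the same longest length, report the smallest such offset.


Try each offset into the search buffer:
  offset=1 (pos 3, char 'b'): match length 4
  offset=2 (pos 2, char 'b'): match length 4
  offset=3 (pos 1, char 'a'): match length 0
  offset=4 (pos 0, char 'b'): match length 1
Longest match has length 4, found at offsets 1, 2; take the smallest, offset 1.
next_char = character at position 4 + 4 = 8 -> 'e'

Best match: offset=1, length=4 (matching 'bbbb' starting at position 3)
LZ77 triple: (1, 4, 'e')


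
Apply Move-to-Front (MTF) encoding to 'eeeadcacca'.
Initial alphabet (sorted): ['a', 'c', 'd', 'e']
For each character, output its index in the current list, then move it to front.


MTF encoding:
'e': index 3 in ['a', 'c', 'd', 'e'] -> ['e', 'a', 'c', 'd']
'e': index 0 in ['e', 'a', 'c', 'd'] -> ['e', 'a', 'c', 'd']
'e': index 0 in ['e', 'a', 'c', 'd'] -> ['e', 'a', 'c', 'd']
'a': index 1 in ['e', 'a', 'c', 'd'] -> ['a', 'e', 'c', 'd']
'd': index 3 in ['a', 'e', 'c', 'd'] -> ['d', 'a', 'e', 'c']
'c': index 3 in ['d', 'a', 'e', 'c'] -> ['c', 'd', 'a', 'e']
'a': index 2 in ['c', 'd', 'a', 'e'] -> ['a', 'c', 'd', 'e']
'c': index 1 in ['a', 'c', 'd', 'e'] -> ['c', 'a', 'd', 'e']
'c': index 0 in ['c', 'a', 'd', 'e'] -> ['c', 'a', 'd', 'e']
'a': index 1 in ['c', 'a', 'd', 'e'] -> ['a', 'c', 'd', 'e']


Output: [3, 0, 0, 1, 3, 3, 2, 1, 0, 1]


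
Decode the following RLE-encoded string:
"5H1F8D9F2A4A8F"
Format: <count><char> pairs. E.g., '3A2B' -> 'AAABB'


Expanding each <count><char> pair:
  5H -> 'HHHHH'
  1F -> 'F'
  8D -> 'DDDDDDDD'
  9F -> 'FFFFFFFFF'
  2A -> 'AA'
  4A -> 'AAAA'
  8F -> 'FFFFFFFF'

Decoded = HHHHHFDDDDDDDDFFFFFFFFFAAAAAAFFFFFFFF


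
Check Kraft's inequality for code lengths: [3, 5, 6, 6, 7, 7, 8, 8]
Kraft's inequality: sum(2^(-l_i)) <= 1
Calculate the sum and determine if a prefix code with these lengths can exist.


Sum = 2^(-3) + 2^(-5) + 2^(-6) + 2^(-6) + 2^(-7) + 2^(-7) + 2^(-8) + 2^(-8)
    = 0.125 + 0.03125 + 0.015625 + 0.015625 + 0.0078125 + 0.0078125 + 0.00390625 + 0.00390625
    = 54/256 = 0.2109375
Since 0.2109375 <= 1, Kraft's inequality IS satisfied.
A prefix code with these lengths CAN exist.

Kraft sum = 0.2109375. Satisfied.


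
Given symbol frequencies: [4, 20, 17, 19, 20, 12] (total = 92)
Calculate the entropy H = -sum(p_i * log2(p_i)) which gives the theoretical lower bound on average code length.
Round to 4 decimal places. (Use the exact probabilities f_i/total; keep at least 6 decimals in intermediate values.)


Per-symbol terms -p_i * log2(p_i) with p_i = f_i/92:
  p = 4/92 = 0.043478: log2(p) = -4.523562, -p*log2(p) = 0.196677
  p = 20/92 = 0.217391: log2(p) = -2.201634, -p*log2(p) = 0.478616
  p = 17/92 = 0.184783: log2(p) = -2.436099, -p*log2(p) = 0.450149
  p = 19/92 = 0.206522: log2(p) = -2.275634, -p*log2(p) = 0.469968
  p = 20/92 = 0.217391: log2(p) = -2.201634, -p*log2(p) = 0.478616
  p = 12/92 = 0.130435: log2(p) = -2.938599, -p*log2(p) = 0.383296
H = 0.196677 + 0.478616 + 0.450149 + 0.469968 + 0.478616 + 0.383296 = 2.457322

H = 2.4573 bits/symbol


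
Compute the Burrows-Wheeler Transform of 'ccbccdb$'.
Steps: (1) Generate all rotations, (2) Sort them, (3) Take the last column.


Rotations (sorted):
  0: $ccbccdb -> last char: b
  1: b$ccbccd -> last char: d
  2: bccdb$cc -> last char: c
  3: cbccdb$c -> last char: c
  4: ccbccdb$ -> last char: $
  5: ccdb$ccb -> last char: b
  6: cdb$ccbc -> last char: c
  7: db$ccbcc -> last char: c


BWT = bdcc$bcc


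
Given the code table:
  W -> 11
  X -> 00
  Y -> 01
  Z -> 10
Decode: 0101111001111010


Decoding:
01 -> Y
01 -> Y
11 -> W
10 -> Z
01 -> Y
11 -> W
10 -> Z
10 -> Z


Result: YYWZYWZZ


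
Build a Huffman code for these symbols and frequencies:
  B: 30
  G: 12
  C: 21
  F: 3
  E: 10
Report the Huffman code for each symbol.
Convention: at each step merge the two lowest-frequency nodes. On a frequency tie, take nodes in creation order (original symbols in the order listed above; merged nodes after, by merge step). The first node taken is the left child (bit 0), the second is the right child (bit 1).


Huffman tree construction:
Step 1: Merge F(3) + E(10) = 13
Step 2: Merge G(12) + (F+E)(13) = 25
Step 3: Merge C(21) + (G+(F+E))(25) = 46
Step 4: Merge B(30) + (C+(G+(F+E)))(46) = 76
Read each symbol's code off the tree from the root (left child = 0, right child = 1).

Codes:
  B: 0 (length 1)
  G: 110 (length 3)
  C: 10 (length 2)
  F: 1110 (length 4)
  E: 1111 (length 4)
Average code length: 160/76 = 2.1053 bits/symbol


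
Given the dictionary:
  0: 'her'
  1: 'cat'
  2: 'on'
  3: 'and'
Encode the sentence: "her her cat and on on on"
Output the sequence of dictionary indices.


Look up each word in the dictionary:
  'her' -> 0
  'her' -> 0
  'cat' -> 1
  'and' -> 3
  'on' -> 2
  'on' -> 2
  'on' -> 2

Encoded: [0, 0, 1, 3, 2, 2, 2]


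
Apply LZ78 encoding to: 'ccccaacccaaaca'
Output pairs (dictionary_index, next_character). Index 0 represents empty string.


LZ78 encoding steps:
Dictionary: {0: ''}
Step 1: w='' (idx 0), next='c' -> output (0, 'c'), add 'c' as idx 1
Step 2: w='c' (idx 1), next='c' -> output (1, 'c'), add 'cc' as idx 2
Step 3: w='c' (idx 1), next='a' -> output (1, 'a'), add 'ca' as idx 3
Step 4: w='' (idx 0), next='a' -> output (0, 'a'), add 'a' as idx 4
Step 5: w='cc' (idx 2), next='c' -> output (2, 'c'), add 'ccc' as idx 5
Step 6: w='a' (idx 4), next='a' -> output (4, 'a'), add 'aa' as idx 6
Step 7: w='a' (idx 4), next='c' -> output (4, 'c'), add 'ac' as idx 7
Step 8: w='a' (idx 4), end of input -> output (4, '')


Encoded: [(0, 'c'), (1, 'c'), (1, 'a'), (0, 'a'), (2, 'c'), (4, 'a'), (4, 'c'), (4, '')]


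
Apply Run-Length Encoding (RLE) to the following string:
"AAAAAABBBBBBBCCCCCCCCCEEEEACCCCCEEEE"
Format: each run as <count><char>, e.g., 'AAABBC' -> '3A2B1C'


Scanning runs left to right:
  i=0: run of 'A' x 6 -> '6A'
  i=6: run of 'B' x 7 -> '7B'
  i=13: run of 'C' x 9 -> '9C'
  i=22: run of 'E' x 4 -> '4E'
  i=26: run of 'A' x 1 -> '1A'
  i=27: run of 'C' x 5 -> '5C'
  i=32: run of 'E' x 4 -> '4E'

RLE = 6A7B9C4E1A5C4E


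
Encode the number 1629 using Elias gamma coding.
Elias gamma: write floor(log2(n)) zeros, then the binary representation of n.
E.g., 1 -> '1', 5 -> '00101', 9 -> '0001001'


num_bits = floor(log2(1629)) + 1 = 11
leading_zeros = num_bits - 1 = 10
binary(1629) = 11001011101

Elias gamma(1629) = '0000000000' + '11001011101' = 000000000011001011101 (21 bits)


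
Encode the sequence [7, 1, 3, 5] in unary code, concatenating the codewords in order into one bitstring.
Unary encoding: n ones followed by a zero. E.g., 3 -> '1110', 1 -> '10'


Encode each number as n ones followed by a terminating 0:
  7 -> 11111110 (8 bits)
  1 -> 10 (2 bits)
  3 -> 1110 (4 bits)
  5 -> 111110 (6 bits)
Total length = 8 + 2 + 4 + 6 = 20 bits.

Unary([7, 1, 3, 5]) = 11111110101110111110 (20 bits)


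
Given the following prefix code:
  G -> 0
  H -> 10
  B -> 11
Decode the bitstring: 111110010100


Decoding step by step:
Bits 11 -> B
Bits 11 -> B
Bits 10 -> H
Bits 0 -> G
Bits 10 -> H
Bits 10 -> H
Bits 0 -> G


Decoded message: BBHGHHG


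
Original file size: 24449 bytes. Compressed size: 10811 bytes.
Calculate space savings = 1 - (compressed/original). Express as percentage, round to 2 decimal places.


ratio = compressed/original = 10811/24449 = 0.442186
savings = 1 - ratio = 1 - 0.442186 = 0.557814
as a percentage: 0.557814 * 100 = 55.78%

Space savings = 1 - 10811/24449 = 55.78%


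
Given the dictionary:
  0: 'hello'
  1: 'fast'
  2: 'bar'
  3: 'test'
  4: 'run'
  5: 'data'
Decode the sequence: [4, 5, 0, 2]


Look up each index in the dictionary:
  4 -> 'run'
  5 -> 'data'
  0 -> 'hello'
  2 -> 'bar'

Decoded: "run data hello bar"


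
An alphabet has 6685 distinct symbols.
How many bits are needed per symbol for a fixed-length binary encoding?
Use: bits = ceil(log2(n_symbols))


log2(6685) = 12.7067
Bracket: 2^12 = 4096 < 6685 <= 2^13 = 8192
So ceil(log2(6685)) = 13

bits = ceil(log2(6685)) = ceil(12.7067) = 13 bits


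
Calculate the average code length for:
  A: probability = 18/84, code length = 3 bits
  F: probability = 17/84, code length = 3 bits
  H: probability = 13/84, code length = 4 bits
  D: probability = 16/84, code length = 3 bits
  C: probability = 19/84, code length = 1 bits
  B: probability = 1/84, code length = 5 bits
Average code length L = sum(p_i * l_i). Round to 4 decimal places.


Weighted contributions p_i * l_i:
  A: (18/84) * 3 = 54/84
  F: (17/84) * 3 = 51/84
  H: (13/84) * 4 = 52/84
  D: (16/84) * 3 = 48/84
  C: (19/84) * 1 = 19/84
  B: (1/84) * 5 = 5/84
Sum = (54 + 51 + 52 + 48 + 19 + 5)/84 = 229/84

L = 229/84 = 2.7262 bits/symbol


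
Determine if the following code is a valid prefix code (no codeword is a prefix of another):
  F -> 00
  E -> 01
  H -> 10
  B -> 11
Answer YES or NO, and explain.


Checking each pair (does one codeword prefix another?):
  F='00' vs E='01': no prefix
  F='00' vs H='10': no prefix
  F='00' vs B='11': no prefix
  E='01' vs F='00': no prefix
  E='01' vs H='10': no prefix
  E='01' vs B='11': no prefix
  H='10' vs F='00': no prefix
  H='10' vs E='01': no prefix
  H='10' vs B='11': no prefix
  B='11' vs F='00': no prefix
  B='11' vs E='01': no prefix
  B='11' vs H='10': no prefix
No violation found over all pairs.

YES -- this is a valid prefix code. No codeword is a prefix of any other codeword.


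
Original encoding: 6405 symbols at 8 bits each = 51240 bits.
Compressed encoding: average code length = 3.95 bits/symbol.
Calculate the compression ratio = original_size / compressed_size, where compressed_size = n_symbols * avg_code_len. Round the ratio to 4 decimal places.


original_size = n_symbols * orig_bits = 6405 * 8 = 51240 bits
compressed_size = n_symbols * avg_code_len = 6405 * 3.95 = 25299.75 bits
ratio = original_size / compressed_size = 51240 / 25299.75 = 2.0253

Compression ratio = 2.0253


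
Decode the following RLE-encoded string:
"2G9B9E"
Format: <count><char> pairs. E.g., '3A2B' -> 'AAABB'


Expanding each <count><char> pair:
  2G -> 'GG'
  9B -> 'BBBBBBBBB'
  9E -> 'EEEEEEEEE'

Decoded = GGBBBBBBBBBEEEEEEEEE


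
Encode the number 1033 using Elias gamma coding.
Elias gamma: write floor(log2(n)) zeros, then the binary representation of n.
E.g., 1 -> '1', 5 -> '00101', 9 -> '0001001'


num_bits = floor(log2(1033)) + 1 = 11
leading_zeros = num_bits - 1 = 10
binary(1033) = 10000001001

Elias gamma(1033) = '0000000000' + '10000001001' = 000000000010000001001 (21 bits)


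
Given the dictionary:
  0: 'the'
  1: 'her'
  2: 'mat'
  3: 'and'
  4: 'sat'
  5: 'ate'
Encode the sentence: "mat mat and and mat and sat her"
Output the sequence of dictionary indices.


Look up each word in the dictionary:
  'mat' -> 2
  'mat' -> 2
  'and' -> 3
  'and' -> 3
  'mat' -> 2
  'and' -> 3
  'sat' -> 4
  'her' -> 1

Encoded: [2, 2, 3, 3, 2, 3, 4, 1]


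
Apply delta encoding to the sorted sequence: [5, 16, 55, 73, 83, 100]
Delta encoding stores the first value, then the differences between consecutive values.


First value: 5
Deltas:
  16 - 5 = 11
  55 - 16 = 39
  73 - 55 = 18
  83 - 73 = 10
  100 - 83 = 17


Delta encoded: [5, 11, 39, 18, 10, 17]


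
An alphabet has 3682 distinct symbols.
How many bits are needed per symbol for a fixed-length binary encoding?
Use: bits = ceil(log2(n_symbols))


log2(3682) = 11.8463
Bracket: 2^11 = 2048 < 3682 <= 2^12 = 4096
So ceil(log2(3682)) = 12

bits = ceil(log2(3682)) = ceil(11.8463) = 12 bits


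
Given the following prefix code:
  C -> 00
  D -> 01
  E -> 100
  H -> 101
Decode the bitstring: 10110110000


Decoding step by step:
Bits 101 -> H
Bits 101 -> H
Bits 100 -> E
Bits 00 -> C


Decoded message: HHEC


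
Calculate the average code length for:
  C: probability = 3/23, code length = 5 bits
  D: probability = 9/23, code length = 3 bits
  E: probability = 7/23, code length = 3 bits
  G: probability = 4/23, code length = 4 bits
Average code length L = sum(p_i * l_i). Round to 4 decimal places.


Weighted contributions p_i * l_i:
  C: (3/23) * 5 = 15/23
  D: (9/23) * 3 = 27/23
  E: (7/23) * 3 = 21/23
  G: (4/23) * 4 = 16/23
Sum = (15 + 27 + 21 + 16)/23 = 79/23

L = 79/23 = 3.4348 bits/symbol


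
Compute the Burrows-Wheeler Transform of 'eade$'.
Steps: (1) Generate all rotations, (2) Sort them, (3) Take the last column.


Rotations (sorted):
  0: $eade -> last char: e
  1: ade$e -> last char: e
  2: de$ea -> last char: a
  3: e$ead -> last char: d
  4: eade$ -> last char: $


BWT = eead$


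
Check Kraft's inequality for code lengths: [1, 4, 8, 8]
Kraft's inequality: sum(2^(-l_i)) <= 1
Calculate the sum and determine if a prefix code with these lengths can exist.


Sum = 2^(-1) + 2^(-4) + 2^(-8) + 2^(-8)
    = 0.5 + 0.0625 + 0.00390625 + 0.00390625
    = 146/256 = 0.5703125
Since 0.5703125 <= 1, Kraft's inequality IS satisfied.
A prefix code with these lengths CAN exist.

Kraft sum = 0.5703125. Satisfied.


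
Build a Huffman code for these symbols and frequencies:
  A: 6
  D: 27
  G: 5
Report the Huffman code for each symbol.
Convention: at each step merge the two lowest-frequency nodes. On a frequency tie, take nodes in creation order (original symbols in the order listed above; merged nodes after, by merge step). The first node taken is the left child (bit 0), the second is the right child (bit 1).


Huffman tree construction:
Step 1: Merge G(5) + A(6) = 11
Step 2: Merge (G+A)(11) + D(27) = 38
Read each symbol's code off the tree from the root (left child = 0, right child = 1).

Codes:
  A: 01 (length 2)
  D: 1 (length 1)
  G: 00 (length 2)
Average code length: 49/38 = 1.2895 bits/symbol


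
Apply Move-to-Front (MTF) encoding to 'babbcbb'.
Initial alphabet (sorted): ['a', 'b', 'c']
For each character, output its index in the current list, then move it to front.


MTF encoding:
'b': index 1 in ['a', 'b', 'c'] -> ['b', 'a', 'c']
'a': index 1 in ['b', 'a', 'c'] -> ['a', 'b', 'c']
'b': index 1 in ['a', 'b', 'c'] -> ['b', 'a', 'c']
'b': index 0 in ['b', 'a', 'c'] -> ['b', 'a', 'c']
'c': index 2 in ['b', 'a', 'c'] -> ['c', 'b', 'a']
'b': index 1 in ['c', 'b', 'a'] -> ['b', 'c', 'a']
'b': index 0 in ['b', 'c', 'a'] -> ['b', 'c', 'a']


Output: [1, 1, 1, 0, 2, 1, 0]


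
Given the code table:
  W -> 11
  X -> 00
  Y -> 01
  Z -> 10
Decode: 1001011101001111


Decoding:
10 -> Z
01 -> Y
01 -> Y
11 -> W
01 -> Y
00 -> X
11 -> W
11 -> W


Result: ZYYWYXWW


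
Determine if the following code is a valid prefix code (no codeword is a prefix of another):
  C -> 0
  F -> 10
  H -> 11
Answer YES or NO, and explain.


Checking each pair (does one codeword prefix another?):
  C='0' vs F='10': no prefix
  C='0' vs H='11': no prefix
  F='10' vs C='0': no prefix
  F='10' vs H='11': no prefix
  H='11' vs C='0': no prefix
  H='11' vs F='10': no prefix
No violation found over all pairs.

YES -- this is a valid prefix code. No codeword is a prefix of any other codeword.


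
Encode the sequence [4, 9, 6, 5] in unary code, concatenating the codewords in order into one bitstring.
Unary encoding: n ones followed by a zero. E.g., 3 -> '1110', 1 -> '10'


Encode each number as n ones followed by a terminating 0:
  4 -> 11110 (5 bits)
  9 -> 1111111110 (10 bits)
  6 -> 1111110 (7 bits)
  5 -> 111110 (6 bits)
Total length = 5 + 10 + 7 + 6 = 28 bits.

Unary([4, 9, 6, 5]) = 1111011111111101111110111110 (28 bits)


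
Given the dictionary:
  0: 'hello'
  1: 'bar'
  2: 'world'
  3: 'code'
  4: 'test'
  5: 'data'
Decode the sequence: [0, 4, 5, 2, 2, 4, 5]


Look up each index in the dictionary:
  0 -> 'hello'
  4 -> 'test'
  5 -> 'data'
  2 -> 'world'
  2 -> 'world'
  4 -> 'test'
  5 -> 'data'

Decoded: "hello test data world world test data"


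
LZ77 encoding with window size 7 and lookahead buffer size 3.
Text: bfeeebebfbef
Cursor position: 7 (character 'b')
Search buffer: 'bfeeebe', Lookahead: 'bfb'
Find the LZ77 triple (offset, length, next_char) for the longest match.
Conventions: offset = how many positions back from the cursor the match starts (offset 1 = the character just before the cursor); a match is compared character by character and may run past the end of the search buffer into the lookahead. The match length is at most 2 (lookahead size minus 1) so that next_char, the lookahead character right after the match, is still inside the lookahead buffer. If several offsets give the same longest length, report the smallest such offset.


Try each offset into the search buffer:
  offset=1 (pos 6, char 'e'): match length 0
  offset=2 (pos 5, char 'b'): match length 1
  offset=3 (pos 4, char 'e'): match length 0
  offset=4 (pos 3, char 'e'): match length 0
  offset=5 (pos 2, char 'e'): match length 0
  offset=6 (pos 1, char 'f'): match length 0
  offset=7 (pos 0, char 'b'): match length 2
Longest match has length 2 at offset 7.
next_char = character at position 7 + 2 = 9 -> 'b'

Best match: offset=7, length=2 (matching 'bf' starting at position 0)
LZ77 triple: (7, 2, 'b')


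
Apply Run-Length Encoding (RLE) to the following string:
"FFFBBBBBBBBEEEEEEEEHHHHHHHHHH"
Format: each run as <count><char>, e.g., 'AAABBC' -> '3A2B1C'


Scanning runs left to right:
  i=0: run of 'F' x 3 -> '3F'
  i=3: run of 'B' x 8 -> '8B'
  i=11: run of 'E' x 8 -> '8E'
  i=19: run of 'H' x 10 -> '10H'

RLE = 3F8B8E10H


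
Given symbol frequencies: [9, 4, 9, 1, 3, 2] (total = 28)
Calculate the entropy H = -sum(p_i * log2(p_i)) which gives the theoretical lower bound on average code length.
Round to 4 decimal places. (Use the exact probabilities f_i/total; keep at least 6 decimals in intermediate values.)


Per-symbol terms -p_i * log2(p_i) with p_i = f_i/28:
  p = 9/28 = 0.321429: log2(p) = -1.637430, -p*log2(p) = 0.526317
  p = 4/28 = 0.142857: log2(p) = -2.807355, -p*log2(p) = 0.401051
  p = 9/28 = 0.321429: log2(p) = -1.637430, -p*log2(p) = 0.526317
  p = 1/28 = 0.035714: log2(p) = -4.807355, -p*log2(p) = 0.171691
  p = 3/28 = 0.107143: log2(p) = -3.222392, -p*log2(p) = 0.345256
  p = 2/28 = 0.071429: log2(p) = -3.807355, -p*log2(p) = 0.271954
H = 0.526317 + 0.401051 + 0.526317 + 0.171691 + 0.345256 + 0.271954 = 2.242586

H = 2.2426 bits/symbol


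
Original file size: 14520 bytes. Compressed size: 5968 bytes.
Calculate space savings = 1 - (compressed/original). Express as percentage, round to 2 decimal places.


ratio = compressed/original = 5968/14520 = 0.411019
savings = 1 - ratio = 1 - 0.411019 = 0.588981
as a percentage: 0.588981 * 100 = 58.9%

Space savings = 1 - 5968/14520 = 58.9%


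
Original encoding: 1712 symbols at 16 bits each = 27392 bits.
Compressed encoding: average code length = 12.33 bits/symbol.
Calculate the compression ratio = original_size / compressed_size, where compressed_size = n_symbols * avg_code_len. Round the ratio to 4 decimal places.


original_size = n_symbols * orig_bits = 1712 * 16 = 27392 bits
compressed_size = n_symbols * avg_code_len = 1712 * 12.33 = 21108.96 bits
ratio = original_size / compressed_size = 27392 / 21108.96 = 1.2976

Compression ratio = 1.2976


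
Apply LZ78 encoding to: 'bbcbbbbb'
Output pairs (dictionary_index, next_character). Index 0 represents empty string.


LZ78 encoding steps:
Dictionary: {0: ''}
Step 1: w='' (idx 0), next='b' -> output (0, 'b'), add 'b' as idx 1
Step 2: w='b' (idx 1), next='c' -> output (1, 'c'), add 'bc' as idx 2
Step 3: w='b' (idx 1), next='b' -> output (1, 'b'), add 'bb' as idx 3
Step 4: w='bb' (idx 3), next='b' -> output (3, 'b'), add 'bbb' as idx 4


Encoded: [(0, 'b'), (1, 'c'), (1, 'b'), (3, 'b')]


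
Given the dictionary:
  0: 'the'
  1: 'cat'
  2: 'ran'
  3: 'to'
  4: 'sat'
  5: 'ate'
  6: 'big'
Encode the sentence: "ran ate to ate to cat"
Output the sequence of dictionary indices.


Look up each word in the dictionary:
  'ran' -> 2
  'ate' -> 5
  'to' -> 3
  'ate' -> 5
  'to' -> 3
  'cat' -> 1

Encoded: [2, 5, 3, 5, 3, 1]
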